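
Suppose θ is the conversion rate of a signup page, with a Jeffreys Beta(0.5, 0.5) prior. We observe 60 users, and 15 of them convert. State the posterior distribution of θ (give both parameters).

The binomial likelihood is conjugate to the Beta prior: with 15 successes and 45 failures, the posterior is Beta(0.5+15, 0.5+45) = Beta(15.5, 45.5).

Posterior: Beta(15.5, 45.5)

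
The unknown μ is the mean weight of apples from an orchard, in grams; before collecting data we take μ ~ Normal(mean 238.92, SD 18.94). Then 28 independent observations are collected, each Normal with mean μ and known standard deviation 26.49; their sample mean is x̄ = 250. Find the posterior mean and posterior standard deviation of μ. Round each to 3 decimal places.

Prior precision 1/τ₀² = 1/18.94² = 0.00278766; data precision n/σ² = 28/26.49² = 0.0399019.
Posterior precision = 0.00278766 + 0.0399019 = 0.0426896, giving posterior SD = 1/√0.0426896 = 4.840.
Posterior mean = (0.00278766·238.92 + 0.0399019·250) / 0.0426896 = 249.276.

Posterior mean ≈ 249.276; posterior SD ≈ 4.840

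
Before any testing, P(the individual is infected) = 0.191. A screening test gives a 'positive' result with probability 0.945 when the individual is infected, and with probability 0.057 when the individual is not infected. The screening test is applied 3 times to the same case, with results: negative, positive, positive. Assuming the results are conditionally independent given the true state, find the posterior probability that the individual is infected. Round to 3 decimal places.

With H the event that the individual is infected, the joint likelihood of the observed sequence is P(data|H) = 0.055·0.945·0.945 = 0.049116 and P(data|¬H) = 0.943·0.057·0.057 = 0.0030638.
Bayes: P(H|data) = 0.191·0.049116 / (0.191·0.049116 + 0.809·0.0030638) = 0.0093812/0.011860 = 0.7910.

Posterior P(H) ≈ 0.791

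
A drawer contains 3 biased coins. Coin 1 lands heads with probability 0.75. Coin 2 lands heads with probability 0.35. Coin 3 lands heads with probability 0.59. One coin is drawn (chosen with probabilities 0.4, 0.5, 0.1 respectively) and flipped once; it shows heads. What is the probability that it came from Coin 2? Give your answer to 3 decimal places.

Tabulate prior·likelihood by source: [1] prior 0.4, lik 0.75, product 0.3000; [2] prior 0.5, lik 0.35, product 0.1750; [3] prior 0.1, lik 0.59, product 0.05900.
Normalizing constant = 0.53400; the posterior for Coin 2 is its product over the sum, 0.1750/0.53400 = 0.328.

Posterior probability ≈ 0.328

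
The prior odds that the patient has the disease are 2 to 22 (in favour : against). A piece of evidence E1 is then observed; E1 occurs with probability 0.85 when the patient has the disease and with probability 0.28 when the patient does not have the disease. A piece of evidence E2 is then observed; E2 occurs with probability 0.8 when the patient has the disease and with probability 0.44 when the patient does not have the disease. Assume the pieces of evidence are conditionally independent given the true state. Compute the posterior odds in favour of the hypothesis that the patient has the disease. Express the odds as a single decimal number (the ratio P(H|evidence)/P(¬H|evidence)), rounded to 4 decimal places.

Posterior odds ≈ 0.5018

Prior odds = 2/22 = 0.090909. In log-odds, ln(0.090909) = -2.3979.
Add log likelihood ratios: ln(3.0357) + ln(1.8182) = 1.7083.
Posterior log-odds = -0.68961, so posterior odds = exp(-0.68961) = 0.50177.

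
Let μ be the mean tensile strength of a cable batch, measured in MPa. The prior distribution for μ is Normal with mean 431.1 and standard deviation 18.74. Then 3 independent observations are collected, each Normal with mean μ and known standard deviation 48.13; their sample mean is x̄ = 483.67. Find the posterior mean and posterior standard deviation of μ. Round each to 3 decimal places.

Posterior mean ≈ 447.535; posterior SD ≈ 15.537

Prior precision 1/τ₀² = 1/18.74² = 0.00284748; data precision n/σ² = 3/48.13² = 0.00129506.
Posterior precision = 0.00284748 + 0.00129506 = 0.00414254, giving posterior SD = 1/√0.00414254 = 15.537.
Posterior mean = (0.00284748·431.1 + 0.00129506·483.67) / 0.00414254 = 447.535.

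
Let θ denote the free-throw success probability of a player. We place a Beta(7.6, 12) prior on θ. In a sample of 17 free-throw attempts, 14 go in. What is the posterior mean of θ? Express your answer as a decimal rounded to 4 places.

Observing 14 successes and 3 failures updates Beta(7.6, 12) by adding the success and failure counts to the two shape parameters: α = 7.6+14 = 21.6, β = 12+3 = 15.
E[θ | data] = 21.6/(21.6+15) = 0.5902.

Posterior mean ≈ 0.5902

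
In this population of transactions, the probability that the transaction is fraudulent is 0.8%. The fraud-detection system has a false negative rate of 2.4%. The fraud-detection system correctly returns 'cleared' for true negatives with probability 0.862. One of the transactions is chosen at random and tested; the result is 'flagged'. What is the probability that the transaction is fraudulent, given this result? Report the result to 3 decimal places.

Write H for 'the transaction is fraudulent'. Prior odds H:¬H = 0.008/0.992 = 0.0080645. For the 'flagged' outcome, the likelihood ratio is 0.976/0.138 = 7.0725.
Posterior odds = 0.0080645 × 7.0725 = 0.057036, so P(H|E) = 0.057036/(1+0.057036) = 0.054.

P(H | E) ≈ 0.054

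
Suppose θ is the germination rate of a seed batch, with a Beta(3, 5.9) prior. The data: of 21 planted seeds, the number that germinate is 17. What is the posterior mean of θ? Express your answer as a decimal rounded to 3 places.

The binomial likelihood is conjugate to the Beta prior: with 17 successes and 4 failures, the posterior is Beta(3+17, 5.9+4) = Beta(20, 9.9).
E[θ | data] = 20/(20+9.9) = 0.669.

Posterior mean ≈ 0.669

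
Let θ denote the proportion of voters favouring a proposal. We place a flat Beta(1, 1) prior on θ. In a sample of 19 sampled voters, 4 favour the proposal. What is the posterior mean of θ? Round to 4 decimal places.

The binomial likelihood is conjugate to the Beta prior: with 4 successes and 15 failures, the posterior is Beta(1+4, 1+15) = Beta(5, 16).
E[θ | data] = 5/(5+16) = 0.2381.

Posterior mean ≈ 0.2381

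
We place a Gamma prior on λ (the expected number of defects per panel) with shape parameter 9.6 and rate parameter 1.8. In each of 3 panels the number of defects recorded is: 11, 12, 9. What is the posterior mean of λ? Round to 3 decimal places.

Total count ∑xᵢ = 32 over n = 3 panels.
Gamma is conjugate to the Poisson likelihood: posterior is Gamma(shape = 9.6+32 = 41.6, rate = 1.8+3 = 4.8).
E[λ | data] = 41.6/4.8 = 8.667.

Posterior mean ≈ 8.667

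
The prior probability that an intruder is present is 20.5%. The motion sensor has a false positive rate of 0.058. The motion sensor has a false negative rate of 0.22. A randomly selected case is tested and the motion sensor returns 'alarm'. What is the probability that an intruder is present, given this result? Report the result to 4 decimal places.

P(H | E) ≈ 0.7762

Write H for 'an intruder is present'. Prior odds H:¬H = 0.205/0.795 = 0.25786. For the 'alarm' outcome, the likelihood ratio is 0.78/0.058 = 13.448.
Posterior odds = 0.25786 × 13.448 = 3.4678, so P(H|E) = 3.4678/(1+3.4678) = 0.7762.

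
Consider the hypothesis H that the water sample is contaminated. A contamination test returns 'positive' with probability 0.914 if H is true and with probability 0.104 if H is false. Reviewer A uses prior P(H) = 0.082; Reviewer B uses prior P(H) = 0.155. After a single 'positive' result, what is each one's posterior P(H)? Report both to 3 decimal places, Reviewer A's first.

P('+'|H) = 0.914, P('+'|¬H) = 0.104.
Reviewer A: numerator 0.914·0.082 = 0.074948; evidence = 0.074948+0.104·0.918 = 0.17042; posterior = 0.440.
Reviewer B: numerator 0.914·0.155 = 0.14167; evidence = 0.14167+0.104·0.845 = 0.22955; posterior = 0.617.

Reviewer A: 0.440; Reviewer B: 0.617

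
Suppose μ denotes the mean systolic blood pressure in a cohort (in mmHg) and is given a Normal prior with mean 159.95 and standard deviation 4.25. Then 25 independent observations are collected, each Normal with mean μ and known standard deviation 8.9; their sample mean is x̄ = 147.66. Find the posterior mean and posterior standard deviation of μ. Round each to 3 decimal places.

Prior precision 1/τ₀² = 1/4.25² = 0.0553633; data precision n/σ² = 25/8.9² = 0.315617.
Posterior precision = 0.0553633 + 0.315617 = 0.370980, giving posterior SD = 1/√0.370980 = 1.642.
Posterior mean = (0.0553633·159.95 + 0.315617·147.66) / 0.370980 = 149.494.

Posterior mean ≈ 149.494; posterior SD ≈ 1.642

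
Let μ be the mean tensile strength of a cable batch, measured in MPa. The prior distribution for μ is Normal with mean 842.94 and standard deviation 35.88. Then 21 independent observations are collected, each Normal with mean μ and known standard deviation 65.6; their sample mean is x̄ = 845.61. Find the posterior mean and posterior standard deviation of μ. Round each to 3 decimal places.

With known σ, the Normal prior is conjugate. Weight on the data is w = (n/σ²)/(n/σ² + 1/τ₀²) = 0.00487991/(0.00487991+0.00077677) = 0.86268.
Posterior mean = w·x̄ + (1−w)·μ₀ = 0.86268·845.61 + 0.13732·842.94 = 845.243. Posterior variance = 1/(0.00487991+0.00077677) = 176.782, so SD = 13.296.

Posterior mean ≈ 845.243; posterior SD ≈ 13.296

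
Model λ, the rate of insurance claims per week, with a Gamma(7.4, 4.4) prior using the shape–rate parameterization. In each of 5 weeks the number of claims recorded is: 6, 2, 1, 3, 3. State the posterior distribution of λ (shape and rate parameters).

Posterior: Gamma(shape=22.4, rate=9.4)

Total count ∑xᵢ = 15 over n = 5 weeks.
Gamma is conjugate to the Poisson likelihood: posterior is Gamma(shape = 7.4+15 = 22.4, rate = 4.4+5 = 9.4).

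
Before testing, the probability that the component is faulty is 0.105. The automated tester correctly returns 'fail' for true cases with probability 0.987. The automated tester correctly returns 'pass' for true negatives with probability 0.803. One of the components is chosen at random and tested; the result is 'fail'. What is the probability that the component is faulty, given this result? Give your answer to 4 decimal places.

P(H | E) ≈ 0.3702

Write H for 'the component is faulty'. Prior odds H:¬H = 0.105/0.895 = 0.11732. For the 'fail' outcome, the likelihood ratio is 0.987/0.197 = 5.0102.
Posterior odds = 0.11732 × 5.0102 = 0.58778, so P(H|E) = 0.58778/(1+0.58778) = 0.3702.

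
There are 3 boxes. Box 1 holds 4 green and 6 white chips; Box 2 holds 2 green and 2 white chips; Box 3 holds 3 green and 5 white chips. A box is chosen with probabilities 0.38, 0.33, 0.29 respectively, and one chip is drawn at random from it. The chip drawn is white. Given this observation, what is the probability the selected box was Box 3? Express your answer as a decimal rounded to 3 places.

Posterior probability ≈ 0.316

P(white|Box 1) = 0.6; P(white|Box 2) = 0.5; P(white|Box 3) = 0.625.
Prior × likelihood for each source: 0.38·0.6=0.2280, 0.33·0.5=0.1650, 0.29·0.625=0.1812. Summing gives P(white) = 0.57425.
P(Box 3 | white) = 0.1812 / 0.57425 = 0.316.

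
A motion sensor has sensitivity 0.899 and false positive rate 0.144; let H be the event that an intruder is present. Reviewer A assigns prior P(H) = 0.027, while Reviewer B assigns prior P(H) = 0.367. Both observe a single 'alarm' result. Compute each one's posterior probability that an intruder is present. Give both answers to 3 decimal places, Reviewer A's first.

Reviewer A: 0.148; Reviewer B: 0.784

P('+'|H) = 0.899, P('+'|¬H) = 0.144.
Reviewer A: numerator 0.899·0.027 = 0.024273; evidence = 0.024273+0.144·0.973 = 0.16438; posterior = 0.148.
Reviewer B: numerator 0.899·0.367 = 0.32993; evidence = 0.32993+0.144·0.633 = 0.42108; posterior = 0.784.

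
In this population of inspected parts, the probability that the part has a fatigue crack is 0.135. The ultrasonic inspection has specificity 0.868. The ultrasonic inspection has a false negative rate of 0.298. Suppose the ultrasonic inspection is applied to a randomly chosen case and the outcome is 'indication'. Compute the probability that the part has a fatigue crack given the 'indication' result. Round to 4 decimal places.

Let H be the event that the part has a fatigue crack. P(H) = 0.135, so P(¬H) = 0.865. With E the 'indication' result, P(E|H) = 0.702 and P(E|¬H) = 0.132.
P(E) = 0.702·0.135 + 0.132·0.865 = 0.094770 + 0.11418 = 0.20895.
By Bayes' theorem, P(H|E) = 0.094770 / 0.20895 = 0.4536.

P(H | E) ≈ 0.4536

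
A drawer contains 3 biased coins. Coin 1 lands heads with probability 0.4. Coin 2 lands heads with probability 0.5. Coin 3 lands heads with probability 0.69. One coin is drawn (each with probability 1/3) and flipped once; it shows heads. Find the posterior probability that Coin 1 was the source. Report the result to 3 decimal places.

Posterior probability ≈ 0.252

P(heads|C1) = 0.4; P(heads|C2) = 0.5; P(heads|C3) = 0.69.
Prior × likelihood for each source: 0.333333·0.4=0.1333, 0.333333·0.5=0.1667, 0.333333·0.69=0.2300. Summing gives P(heads) = 0.53000.
P(Coin 1 | heads) = 0.1333 / 0.53000 = 0.252.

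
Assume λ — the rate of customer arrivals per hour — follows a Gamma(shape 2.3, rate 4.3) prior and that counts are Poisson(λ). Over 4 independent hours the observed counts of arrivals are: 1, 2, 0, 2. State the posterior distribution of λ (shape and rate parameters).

The Poisson likelihood adds the total count to the shape and the number of exposure periods to the rate. Here ∑xᵢ = 5 and n = 4, so shape 2.3→7.3 and rate 4.3→8.3.

Posterior: Gamma(shape=7.3, rate=8.3)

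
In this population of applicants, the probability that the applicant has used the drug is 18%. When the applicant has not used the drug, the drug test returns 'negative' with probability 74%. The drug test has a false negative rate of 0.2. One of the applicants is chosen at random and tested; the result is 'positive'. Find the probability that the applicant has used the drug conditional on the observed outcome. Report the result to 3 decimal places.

Let H be the event that the applicant has used the drug. P(H) = 0.18, so P(¬H) = 0.82. With E the 'positive' result, P(E|H) = 0.8 and P(E|¬H) = 0.26.
P(E) = 0.8·0.18 + 0.26·0.82 = 0.14400 + 0.21320 = 0.35720.
By Bayes' theorem, P(H|E) = 0.14400 / 0.35720 = 0.403.

P(H | E) ≈ 0.403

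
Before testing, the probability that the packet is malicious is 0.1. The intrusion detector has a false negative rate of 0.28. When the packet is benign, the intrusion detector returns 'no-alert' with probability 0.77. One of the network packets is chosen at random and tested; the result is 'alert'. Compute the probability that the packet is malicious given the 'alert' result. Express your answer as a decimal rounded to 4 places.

Write H for 'the packet is malicious'. Prior odds H:¬H = 0.1/0.9 = 0.11111. For the 'alert' outcome, the likelihood ratio is 0.72/0.23 = 3.1304.
Posterior odds = 0.11111 × 3.1304 = 0.34783, so P(H|E) = 0.34783/(1+0.34783) = 0.2581.

P(H | E) ≈ 0.2581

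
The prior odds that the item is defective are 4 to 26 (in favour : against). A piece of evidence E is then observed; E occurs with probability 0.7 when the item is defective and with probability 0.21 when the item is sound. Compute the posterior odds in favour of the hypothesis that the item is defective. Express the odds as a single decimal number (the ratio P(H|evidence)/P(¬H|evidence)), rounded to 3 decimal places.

Posterior odds ≈ 0.513

Prior odds = 4/26 = 0.15385.
Likelihood ratio for E = 0.7/0.21 = 3.3333.
Posterior odds = prior odds × LR = 0.51282.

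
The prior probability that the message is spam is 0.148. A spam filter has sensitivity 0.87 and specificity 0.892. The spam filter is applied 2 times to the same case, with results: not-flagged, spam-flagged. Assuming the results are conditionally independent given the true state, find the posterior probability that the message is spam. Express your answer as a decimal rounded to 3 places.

With H the event that the message is spam, the joint likelihood of the observed sequence is P(data|H) = 0.13·0.87 = 0.11310 and P(data|¬H) = 0.892·0.108 = 0.096336.
Bayes: P(H|data) = 0.148·0.11310 / (0.148·0.11310 + 0.852·0.096336) = 0.016739/0.098817 = 0.1694.

Posterior P(H) ≈ 0.169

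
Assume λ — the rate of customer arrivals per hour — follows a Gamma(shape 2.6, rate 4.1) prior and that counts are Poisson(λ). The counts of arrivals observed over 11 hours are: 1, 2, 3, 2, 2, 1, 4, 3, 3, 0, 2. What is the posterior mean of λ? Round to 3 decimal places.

Posterior mean ≈ 1.695

Total count ∑xᵢ = 23 over n = 11 hours.
Gamma is conjugate to the Poisson likelihood: posterior is Gamma(shape = 2.6+23 = 25.6, rate = 4.1+11 = 15.1).
Posterior mean = shape/rate = 25.6/15.1 = 1.695.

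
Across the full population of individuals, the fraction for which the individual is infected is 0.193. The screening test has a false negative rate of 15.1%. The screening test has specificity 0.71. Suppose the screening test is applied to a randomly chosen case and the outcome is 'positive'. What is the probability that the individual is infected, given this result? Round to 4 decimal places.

P(H | E) ≈ 0.4118

Write H for 'the individual is infected'. Prior odds H:¬H = 0.193/0.807 = 0.23916. For the 'positive' outcome, the likelihood ratio is 0.849/0.29 = 2.9276.
Posterior odds = 0.23916 × 2.9276 = 0.70015, so P(H|E) = 0.70015/(1+0.70015) = 0.4118.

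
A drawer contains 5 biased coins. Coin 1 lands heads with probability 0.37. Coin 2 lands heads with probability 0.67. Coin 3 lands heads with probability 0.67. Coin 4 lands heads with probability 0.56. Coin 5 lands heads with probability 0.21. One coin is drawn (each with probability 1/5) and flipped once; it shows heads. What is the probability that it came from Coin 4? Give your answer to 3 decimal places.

Posterior probability ≈ 0.226

P(heads|C1) = 0.37; P(heads|C2) = 0.67; P(heads|C3) = 0.67; P(heads|C4) = 0.56; P(heads|C5) = 0.21.
Prior × likelihood for each source: 0.2·0.37=0.07400, 0.2·0.67=0.1340, 0.2·0.67=0.1340, 0.2·0.56=0.1120, 0.2·0.21=0.04200. Summing gives P(heads) = 0.49600.
P(Coin 4 | heads) = 0.1120 / 0.49600 = 0.226.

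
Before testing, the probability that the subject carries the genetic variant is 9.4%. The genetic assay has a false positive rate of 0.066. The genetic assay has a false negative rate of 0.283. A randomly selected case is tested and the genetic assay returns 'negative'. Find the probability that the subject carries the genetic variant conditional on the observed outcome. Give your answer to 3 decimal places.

Let H be the event that the subject carries the genetic variant. P(H) = 0.094, so P(¬H) = 0.906. With E the 'negative' result, P(E|H) = 0.283 and P(E|¬H) = 0.934.
P(E) = 0.283·0.094 + 0.934·0.906 = 0.026602 + 0.84620 = 0.87281.
By Bayes' theorem, P(H|E) = 0.026602 / 0.87281 = 0.030.

P(H | E) ≈ 0.030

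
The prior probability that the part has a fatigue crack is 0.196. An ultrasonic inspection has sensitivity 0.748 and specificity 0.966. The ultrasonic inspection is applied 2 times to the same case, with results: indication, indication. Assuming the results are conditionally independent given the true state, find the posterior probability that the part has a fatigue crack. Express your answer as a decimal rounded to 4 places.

Let H be the event that the part has a fatigue crack; start with P(H) = 0.196. P('indication'|H) = 0.748, P('indication'|¬H) = 0.034.
Update on result 1 ('indication'): P(H) ← 0.748·0.1960 / (0.748·0.1960 + 0.034·0.8040) = 0.14661/0.17394 = 0.8428.
Update on result 2 ('indication'): P(H) ← 0.748·0.8428 / (0.748·0.8428 + 0.034·0.1572) = 0.63045/0.63579 = 0.9916.

Posterior P(H) ≈ 0.9916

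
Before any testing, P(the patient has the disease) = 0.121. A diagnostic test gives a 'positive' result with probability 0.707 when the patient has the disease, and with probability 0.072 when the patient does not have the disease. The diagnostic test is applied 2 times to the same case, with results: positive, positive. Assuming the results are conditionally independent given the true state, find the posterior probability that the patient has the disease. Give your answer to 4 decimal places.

With H the event that the patient has the disease, the joint likelihood of the observed sequence is P(data|H) = 0.707·0.707 = 0.49985 and P(data|¬H) = 0.072·0.072 = 0.0051840.
Bayes: P(H|data) = 0.121·0.49985 / (0.121·0.49985 + 0.879·0.0051840) = 0.060482/0.065038 = 0.9299.

Posterior P(H) ≈ 0.9299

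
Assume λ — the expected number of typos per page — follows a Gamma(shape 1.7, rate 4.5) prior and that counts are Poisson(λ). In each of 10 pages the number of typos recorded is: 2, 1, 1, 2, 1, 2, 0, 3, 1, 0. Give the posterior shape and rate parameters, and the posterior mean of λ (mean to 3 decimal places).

The Poisson likelihood adds the total count to the shape and the number of exposure periods to the rate. Here ∑xᵢ = 13 and n = 10, so shape 1.7→14.7 and rate 4.5→14.5.
Posterior mean = shape/rate = 14.7/14.5 = 1.014.

Posterior: Gamma(shape=14.7, rate=14.5); mean ≈ 1.014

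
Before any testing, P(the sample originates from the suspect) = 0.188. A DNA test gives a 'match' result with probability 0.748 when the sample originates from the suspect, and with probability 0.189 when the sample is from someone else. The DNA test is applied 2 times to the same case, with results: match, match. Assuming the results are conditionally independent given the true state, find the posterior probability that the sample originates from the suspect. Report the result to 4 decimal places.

Posterior P(H) ≈ 0.7839

Let H be the event that the sample originates from the suspect; start with P(H) = 0.188. P('match'|H) = 0.748, P('match'|¬H) = 0.189.
Update on result 1 ('match'): P(H) ← 0.748·0.1880 / (0.748·0.1880 + 0.189·0.8120) = 0.14062/0.29409 = 0.4782.
Update on result 2 ('match'): P(H) ← 0.748·0.4782 / (0.748·0.4782 + 0.189·0.5218) = 0.35767/0.45629 = 0.7839.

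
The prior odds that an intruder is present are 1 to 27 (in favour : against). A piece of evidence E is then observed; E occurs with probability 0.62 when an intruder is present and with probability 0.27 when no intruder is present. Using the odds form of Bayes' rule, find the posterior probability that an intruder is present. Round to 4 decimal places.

Prior odds = 1/27 = 0.037037. In log-odds, ln(0.037037) = -3.2958.
Add log likelihood ratio: ln(2.2963) = 0.83130.
Posterior log-odds = -2.4645, so posterior odds = exp(-2.4645) = 0.085048. Converting, P(H|E) = 0.085048/1.0850 = 0.0784.

Posterior probability ≈ 0.0784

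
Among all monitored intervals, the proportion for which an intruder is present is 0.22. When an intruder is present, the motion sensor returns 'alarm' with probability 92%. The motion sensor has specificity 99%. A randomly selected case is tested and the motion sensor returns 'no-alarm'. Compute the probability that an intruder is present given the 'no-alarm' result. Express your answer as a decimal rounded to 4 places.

P(H | E) ≈ 0.0223

Write H for 'an intruder is present'. Prior odds H:¬H = 0.22/0.78 = 0.28205. For the 'no-alarm' outcome, the likelihood ratio is 0.08/0.99 = 0.080808.
Posterior odds = 0.28205 × 0.080808 = 0.022792, so P(H|E) = 0.022792/(1+0.022792) = 0.0223.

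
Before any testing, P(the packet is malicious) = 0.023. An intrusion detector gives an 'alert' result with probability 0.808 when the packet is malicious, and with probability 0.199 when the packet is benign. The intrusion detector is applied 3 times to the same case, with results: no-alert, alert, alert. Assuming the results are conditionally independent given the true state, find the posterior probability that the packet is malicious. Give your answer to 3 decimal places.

With H the event that the packet is malicious, the joint likelihood of the observed sequence is P(data|H) = 0.192·0.808·0.808 = 0.12535 and P(data|¬H) = 0.801·0.199·0.199 = 0.031720.
Bayes: P(H|data) = 0.023·0.12535 / (0.023·0.12535 + 0.977·0.031720) = 0.0028830/0.033874 = 0.0851.

Posterior P(H) ≈ 0.085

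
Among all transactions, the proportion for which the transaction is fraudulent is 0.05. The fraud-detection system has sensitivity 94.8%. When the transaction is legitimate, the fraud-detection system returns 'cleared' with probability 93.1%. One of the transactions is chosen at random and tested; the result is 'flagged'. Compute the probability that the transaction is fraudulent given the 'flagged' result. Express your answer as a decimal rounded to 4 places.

Let H be the event that the transaction is fraudulent. P(H) = 0.05, so P(¬H) = 0.95. With E the 'flagged' result, P(E|H) = 0.948 and P(E|¬H) = 0.069.
P(E) = 0.948·0.05 + 0.069·0.95 = 0.047400 + 0.065550 = 0.11295.
By Bayes' theorem, P(H|E) = 0.047400 / 0.11295 = 0.4197.

P(H | E) ≈ 0.4197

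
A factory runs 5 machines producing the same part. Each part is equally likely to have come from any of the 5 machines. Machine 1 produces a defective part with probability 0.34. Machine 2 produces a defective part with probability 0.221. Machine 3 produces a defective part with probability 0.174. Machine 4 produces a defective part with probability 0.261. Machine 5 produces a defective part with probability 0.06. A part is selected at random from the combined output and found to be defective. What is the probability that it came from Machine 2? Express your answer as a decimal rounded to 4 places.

Posterior probability ≈ 0.2093

P(defective|M1) = 0.34; P(defective|M2) = 0.221; P(defective|M3) = 0.174; P(defective|M4) = 0.261; P(defective|M5) = 0.06.
Prior × likelihood for each source: 0.2·0.34=0.06800, 0.2·0.221=0.04420, 0.2·0.174=0.03480, 0.2·0.261=0.05220, 0.2·0.06=0.01200. Summing gives P(defective) = 0.21120.
P(Machine 2 | defective) = 0.04420 / 0.21120 = 0.2093.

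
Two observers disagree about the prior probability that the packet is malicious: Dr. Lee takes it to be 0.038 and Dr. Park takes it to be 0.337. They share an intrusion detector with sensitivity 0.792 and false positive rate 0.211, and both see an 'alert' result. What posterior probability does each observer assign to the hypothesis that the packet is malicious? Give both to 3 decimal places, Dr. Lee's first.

P('+'|H) = 0.792, P('+'|¬H) = 0.211.
Dr. Lee: numerator 0.792·0.038 = 0.030096; evidence = 0.030096+0.211·0.962 = 0.23308; posterior = 0.129.
Dr. Park: numerator 0.792·0.337 = 0.26690; evidence = 0.26690+0.211·0.663 = 0.40680; posterior = 0.656.

Dr. Lee: 0.129; Dr. Park: 0.656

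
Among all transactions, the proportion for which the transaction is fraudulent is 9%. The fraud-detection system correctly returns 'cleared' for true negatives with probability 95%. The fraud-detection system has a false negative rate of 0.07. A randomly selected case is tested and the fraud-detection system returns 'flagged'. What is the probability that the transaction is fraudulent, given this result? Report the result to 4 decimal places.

Write H for 'the transaction is fraudulent'. Prior odds H:¬H = 0.09/0.91 = 0.098901. For the 'flagged' outcome, the likelihood ratio is 0.93/0.05 = 18.600.
Posterior odds = 0.098901 × 18.600 = 1.8396, so P(H|E) = 1.8396/(1+1.8396) = 0.6478.

P(H | E) ≈ 0.6478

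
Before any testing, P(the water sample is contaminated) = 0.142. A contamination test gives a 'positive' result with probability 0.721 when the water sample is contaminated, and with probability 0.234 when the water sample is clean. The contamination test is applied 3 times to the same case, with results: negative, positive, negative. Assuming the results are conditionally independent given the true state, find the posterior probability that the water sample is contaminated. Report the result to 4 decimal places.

Let H be the event that the water sample is contaminated; start with P(H) = 0.142. P('positive'|H) = 0.721, P('positive'|¬H) = 0.234.
Update on result 1 ('negative'): P(H) ← 0.279·0.1420 / (0.279·0.1420 + 0.766·0.8580) = 0.039618/0.69685 = 0.0569.
Update on result 2 ('positive'): P(H) ← 0.721·0.0569 / (0.721·0.0569 + 0.234·0.9431) = 0.040991/0.26169 = 0.1566.
Update on result 3 ('negative'): P(H) ← 0.279·0.1566 / (0.279·0.1566 + 0.766·0.8434) = 0.043703/0.68972 = 0.0634.

Posterior P(H) ≈ 0.0634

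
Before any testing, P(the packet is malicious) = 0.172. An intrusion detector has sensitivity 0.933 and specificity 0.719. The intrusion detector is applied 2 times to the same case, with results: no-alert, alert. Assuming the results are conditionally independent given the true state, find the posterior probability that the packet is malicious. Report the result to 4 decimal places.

Posterior P(H) ≈ 0.0604

With H the event that the packet is malicious, the joint likelihood of the observed sequence is P(data|H) = 0.067·0.933 = 0.062511 and P(data|¬H) = 0.719·0.281 = 0.20204.
Bayes: P(H|data) = 0.172·0.062511 / (0.172·0.062511 + 0.828·0.20204) = 0.010752/0.17804 = 0.0604.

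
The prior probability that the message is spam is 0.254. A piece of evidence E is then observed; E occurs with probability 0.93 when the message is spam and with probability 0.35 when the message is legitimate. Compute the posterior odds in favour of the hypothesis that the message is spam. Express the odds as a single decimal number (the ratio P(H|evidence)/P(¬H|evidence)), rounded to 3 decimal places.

Posterior odds ≈ 0.905

Prior odds = 0.254/(1−0.254) = 0.34048.
Likelihood ratio for E = 0.93/0.35 = 2.6571.
Posterior odds = prior odds × LR = 0.90471.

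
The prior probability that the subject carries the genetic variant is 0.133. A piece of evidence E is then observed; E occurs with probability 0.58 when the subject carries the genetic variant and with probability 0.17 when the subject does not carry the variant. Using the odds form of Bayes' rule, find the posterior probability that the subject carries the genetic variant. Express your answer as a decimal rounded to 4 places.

Prior odds = 0.133/(1−0.133) = 0.15340. In log-odds, ln(0.15340) = -1.8747.
Add log likelihood ratio: ln(3.4118) = 1.2272.
Posterior log-odds = -0.64746, so posterior odds = exp(-0.64746) = 0.52337. Converting, P(H|E) = 0.52337/1.5234 = 0.3436.

Posterior probability ≈ 0.3436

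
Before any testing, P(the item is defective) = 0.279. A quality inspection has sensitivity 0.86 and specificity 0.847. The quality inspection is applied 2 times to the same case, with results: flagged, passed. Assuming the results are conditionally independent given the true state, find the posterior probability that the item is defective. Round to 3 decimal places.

Posterior P(H) ≈ 0.264

Let H be the event that the item is defective; start with P(H) = 0.279. P('flagged'|H) = 0.86, P('flagged'|¬H) = 0.153.
Update on result 1 ('flagged'): P(H) ← 0.86·0.2790 / (0.86·0.2790 + 0.153·0.7210) = 0.23994/0.35025 = 0.6850.
Update on result 2 ('passed'): P(H) ← 0.14·0.6850 / (0.14·0.6850 + 0.847·0.3150) = 0.095907/0.36267 = 0.2644.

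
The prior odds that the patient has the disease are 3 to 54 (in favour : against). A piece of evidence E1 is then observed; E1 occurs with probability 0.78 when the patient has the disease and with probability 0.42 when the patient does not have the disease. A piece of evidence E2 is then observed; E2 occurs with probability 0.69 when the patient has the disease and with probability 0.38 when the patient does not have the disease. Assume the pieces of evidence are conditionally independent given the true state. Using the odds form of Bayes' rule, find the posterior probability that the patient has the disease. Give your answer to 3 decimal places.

Prior odds = 3/54 = 0.055556. In log-odds, ln(0.055556) = -2.8904.
Add log likelihood ratios: ln(1.8571) + ln(1.8158) = 1.2156.
Posterior log-odds = -1.6748, so posterior odds = exp(-1.6748) = 0.18734. Converting, P(H|E) = 0.18734/1.1873 = 0.158.

Posterior probability ≈ 0.158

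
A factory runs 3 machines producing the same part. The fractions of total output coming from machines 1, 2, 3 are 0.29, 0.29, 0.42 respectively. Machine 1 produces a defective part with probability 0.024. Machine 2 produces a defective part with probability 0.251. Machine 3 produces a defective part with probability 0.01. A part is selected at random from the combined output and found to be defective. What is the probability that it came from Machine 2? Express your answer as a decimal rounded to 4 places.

Tabulate prior·likelihood by source: [1] prior 0.29, lik 0.024, product 0.006960; [2] prior 0.29, lik 0.251, product 0.07279; [3] prior 0.42, lik 0.01, product 0.004200.
Normalizing constant = 0.083950; the posterior for Machine 2 is its product over the sum, 0.07279/0.083950 = 0.8671.

Posterior probability ≈ 0.8671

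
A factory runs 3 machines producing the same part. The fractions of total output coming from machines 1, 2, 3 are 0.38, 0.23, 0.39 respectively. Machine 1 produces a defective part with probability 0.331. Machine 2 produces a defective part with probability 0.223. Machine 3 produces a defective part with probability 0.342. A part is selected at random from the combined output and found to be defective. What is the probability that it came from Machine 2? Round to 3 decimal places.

Posterior probability ≈ 0.165

P(defective|M1) = 0.331; P(defective|M2) = 0.223; P(defective|M3) = 0.342.
Prior × likelihood for each source: 0.38·0.331=0.1258, 0.23·0.223=0.05129, 0.39·0.342=0.1334. Summing gives P(defective) = 0.31045.
P(Machine 2 | defective) = 0.05129 / 0.31045 = 0.165.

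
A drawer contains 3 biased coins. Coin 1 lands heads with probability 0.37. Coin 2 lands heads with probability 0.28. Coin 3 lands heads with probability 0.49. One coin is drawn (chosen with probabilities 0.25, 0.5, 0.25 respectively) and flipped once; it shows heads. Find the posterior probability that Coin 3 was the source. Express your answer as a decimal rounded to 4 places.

P(heads|C1) = 0.37; P(heads|C2) = 0.28; P(heads|C3) = 0.49.
Prior × likelihood for each source: 0.25·0.37=0.09250, 0.5·0.28=0.1400, 0.25·0.49=0.1225. Summing gives P(heads) = 0.35500.
P(Coin 3 | heads) = 0.1225 / 0.35500 = 0.3451.

Posterior probability ≈ 0.3451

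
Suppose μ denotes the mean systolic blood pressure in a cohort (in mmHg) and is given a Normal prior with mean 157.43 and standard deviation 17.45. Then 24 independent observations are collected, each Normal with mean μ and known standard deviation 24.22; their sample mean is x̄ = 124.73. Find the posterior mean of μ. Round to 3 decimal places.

Posterior mean ≈ 127.160

Prior precision 1/τ₀² = 1/17.45² = 0.00328405; data precision n/σ² = 24/24.22² = 0.0409132.
Posterior precision = 0.00328405 + 0.0409132 = 0.0441972.
Posterior mean = (0.00328405·157.43 + 0.0409132·124.73) / 0.0441972 = 127.160.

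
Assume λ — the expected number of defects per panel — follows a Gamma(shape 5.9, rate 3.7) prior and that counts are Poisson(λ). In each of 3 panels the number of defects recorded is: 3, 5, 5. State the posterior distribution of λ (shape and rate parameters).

Posterior: Gamma(shape=18.9, rate=6.7)

The Poisson likelihood adds the total count to the shape and the number of exposure periods to the rate. Here ∑xᵢ = 13 and n = 3, so shape 5.9→18.9 and rate 3.7→6.7.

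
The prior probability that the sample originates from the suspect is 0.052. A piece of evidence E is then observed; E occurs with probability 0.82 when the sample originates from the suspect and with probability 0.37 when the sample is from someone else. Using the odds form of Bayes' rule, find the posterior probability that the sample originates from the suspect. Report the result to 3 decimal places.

Prior odds = 0.052/(1−0.052) = 0.054852.
Likelihood ratio for E = 0.82/0.37 = 2.2162.
Posterior odds = prior odds × LR = 0.12156.
Posterior probability = odds/(1+odds) = 0.12156/1.1216 = 0.108.

Posterior probability ≈ 0.108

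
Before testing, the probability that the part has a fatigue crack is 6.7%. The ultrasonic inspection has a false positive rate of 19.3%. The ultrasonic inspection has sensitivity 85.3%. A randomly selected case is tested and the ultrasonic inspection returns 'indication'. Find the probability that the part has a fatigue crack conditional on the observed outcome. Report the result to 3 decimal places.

Write H for 'the part has a fatigue crack'. Prior odds H:¬H = 0.067/0.933 = 0.071811. For the 'indication' outcome, the likelihood ratio is 0.853/0.193 = 4.4197.
Posterior odds = 0.071811 × 4.4197 = 0.31738, so P(H|E) = 0.31738/(1+0.31738) = 0.241.

P(H | E) ≈ 0.241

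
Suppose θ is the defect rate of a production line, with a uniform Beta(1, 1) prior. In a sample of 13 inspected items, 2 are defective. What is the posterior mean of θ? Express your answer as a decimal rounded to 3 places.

Posterior mean ≈ 0.200

The binomial likelihood is conjugate to the Beta prior: with 2 successes and 11 failures, the posterior is Beta(1+2, 1+11) = Beta(3, 12).
Posterior mean = α/(α+β) = 3/15 = 0.200.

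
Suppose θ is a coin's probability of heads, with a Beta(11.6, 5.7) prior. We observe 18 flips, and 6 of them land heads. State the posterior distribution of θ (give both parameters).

The binomial likelihood is conjugate to the Beta prior: with 6 successes and 12 failures, the posterior is Beta(11.6+6, 5.7+12) = Beta(17.6, 17.7).

Posterior: Beta(17.6, 17.7)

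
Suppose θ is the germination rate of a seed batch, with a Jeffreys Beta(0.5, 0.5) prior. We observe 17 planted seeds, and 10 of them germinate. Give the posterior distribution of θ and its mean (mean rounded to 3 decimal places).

Posterior: Beta(10.5, 7.5); mean ≈ 0.583

Observing 10 successes and 7 failures updates Beta(0.5, 0.5) by adding the success and failure counts to the two shape parameters: α = 0.5+10 = 10.5, β = 0.5+7 = 7.5.
E[θ | data] = 10.5/(10.5+7.5) = 0.583.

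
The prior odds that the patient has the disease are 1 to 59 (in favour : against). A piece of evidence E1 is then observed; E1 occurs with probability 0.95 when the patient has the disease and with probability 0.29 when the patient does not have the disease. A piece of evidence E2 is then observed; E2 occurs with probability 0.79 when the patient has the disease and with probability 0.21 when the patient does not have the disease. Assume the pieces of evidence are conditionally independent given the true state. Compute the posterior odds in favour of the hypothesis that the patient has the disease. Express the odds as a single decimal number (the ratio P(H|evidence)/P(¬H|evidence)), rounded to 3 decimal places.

Posterior odds ≈ 0.209

Prior odds = 1/59 = 0.016949.
Likelihood ratio for E1 = 0.95/0.29 = 3.2759.
Likelihood ratio for E2 = 0.79/0.21 = 3.7619.
Posterior odds = prior odds × LR₁ × LR₂ = 0.20887.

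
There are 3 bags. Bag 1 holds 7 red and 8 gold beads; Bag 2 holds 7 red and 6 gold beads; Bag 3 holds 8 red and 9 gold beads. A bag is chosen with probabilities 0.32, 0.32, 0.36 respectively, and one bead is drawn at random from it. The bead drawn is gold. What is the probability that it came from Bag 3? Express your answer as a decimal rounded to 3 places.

Tabulate prior·likelihood by source: [1] prior 0.32, lik 0.5333, product 0.1707; [2] prior 0.32, lik 0.4615, product 0.1477; [3] prior 0.36, lik 0.5294, product 0.1906.
Normalizing constant = 0.50895; the posterior for Bag 3 is its product over the sum, 0.1906/0.50895 = 0.374.

Posterior probability ≈ 0.374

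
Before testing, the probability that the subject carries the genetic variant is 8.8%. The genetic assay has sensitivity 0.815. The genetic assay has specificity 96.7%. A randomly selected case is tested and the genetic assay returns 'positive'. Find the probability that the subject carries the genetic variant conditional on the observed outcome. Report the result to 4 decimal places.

Write H for 'the subject carries the genetic variant'. Prior odds H:¬H = 0.088/0.912 = 0.096491. For the 'positive' outcome, the likelihood ratio is 0.815/0.033 = 24.697.
Posterior odds = 0.096491 × 24.697 = 2.3830, so P(H|E) = 2.3830/(1+2.3830) = 0.7044.

P(H | E) ≈ 0.7044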